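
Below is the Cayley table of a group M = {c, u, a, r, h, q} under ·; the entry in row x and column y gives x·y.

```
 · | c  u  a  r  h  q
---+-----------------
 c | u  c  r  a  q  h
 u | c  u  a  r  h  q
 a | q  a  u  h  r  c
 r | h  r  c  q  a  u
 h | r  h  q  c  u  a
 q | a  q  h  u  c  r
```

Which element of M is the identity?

u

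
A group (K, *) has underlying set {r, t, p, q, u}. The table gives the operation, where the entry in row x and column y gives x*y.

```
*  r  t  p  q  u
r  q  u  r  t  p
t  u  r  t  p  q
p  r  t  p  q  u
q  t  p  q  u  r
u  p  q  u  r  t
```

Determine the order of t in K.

The identity element is p (its row matches the header).
t^1 = t
t^2 = t*t = r
t^3 = r*t = u
t^4 = u*t = q
t^5 = q*t = p
The first power of t equal to the identity is t^5, so ord(t) = 5.

5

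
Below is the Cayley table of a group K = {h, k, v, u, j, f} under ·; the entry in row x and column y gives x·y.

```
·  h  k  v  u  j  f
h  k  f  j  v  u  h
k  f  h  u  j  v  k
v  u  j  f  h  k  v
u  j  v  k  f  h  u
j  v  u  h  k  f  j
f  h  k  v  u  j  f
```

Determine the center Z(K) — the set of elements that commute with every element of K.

An element z is central iff its row equals its column in the table.
For j: j·h = v ≠ u = h·j, so j ∉ Z.
Checking each element this way leaves Z(K) = {f}.

{f}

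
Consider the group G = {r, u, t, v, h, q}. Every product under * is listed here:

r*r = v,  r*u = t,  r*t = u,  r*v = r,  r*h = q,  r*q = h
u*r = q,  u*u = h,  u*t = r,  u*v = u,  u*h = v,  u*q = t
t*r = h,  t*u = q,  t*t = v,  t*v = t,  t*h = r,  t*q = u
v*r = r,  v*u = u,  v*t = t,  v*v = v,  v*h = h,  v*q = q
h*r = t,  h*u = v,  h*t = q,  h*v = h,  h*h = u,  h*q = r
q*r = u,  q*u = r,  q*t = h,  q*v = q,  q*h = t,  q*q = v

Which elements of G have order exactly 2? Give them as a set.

{q, r, t}

Identity is v. Compute the order of each non-identity element by repeated multiplication:
  r: r → v  (order 2)
  u: u → h → v  (order 3)
  t: t → v  (order 2)
  h: h → u → v  (order 3)
  q: q → v  (order 2)
Elements of order 2: {q, r, t}.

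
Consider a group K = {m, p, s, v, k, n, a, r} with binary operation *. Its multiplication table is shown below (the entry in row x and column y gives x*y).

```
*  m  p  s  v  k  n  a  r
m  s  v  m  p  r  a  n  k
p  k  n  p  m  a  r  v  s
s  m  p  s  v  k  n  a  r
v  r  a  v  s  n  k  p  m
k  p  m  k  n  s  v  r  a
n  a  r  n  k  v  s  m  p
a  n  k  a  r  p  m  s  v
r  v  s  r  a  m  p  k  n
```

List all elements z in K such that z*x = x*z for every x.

{n, s}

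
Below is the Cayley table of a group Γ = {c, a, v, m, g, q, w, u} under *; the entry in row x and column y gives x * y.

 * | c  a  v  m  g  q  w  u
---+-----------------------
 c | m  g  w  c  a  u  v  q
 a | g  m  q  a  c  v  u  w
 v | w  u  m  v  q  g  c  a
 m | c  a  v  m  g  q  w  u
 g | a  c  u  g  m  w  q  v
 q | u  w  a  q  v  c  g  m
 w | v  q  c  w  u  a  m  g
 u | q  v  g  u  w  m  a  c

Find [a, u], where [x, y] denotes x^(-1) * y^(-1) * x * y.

c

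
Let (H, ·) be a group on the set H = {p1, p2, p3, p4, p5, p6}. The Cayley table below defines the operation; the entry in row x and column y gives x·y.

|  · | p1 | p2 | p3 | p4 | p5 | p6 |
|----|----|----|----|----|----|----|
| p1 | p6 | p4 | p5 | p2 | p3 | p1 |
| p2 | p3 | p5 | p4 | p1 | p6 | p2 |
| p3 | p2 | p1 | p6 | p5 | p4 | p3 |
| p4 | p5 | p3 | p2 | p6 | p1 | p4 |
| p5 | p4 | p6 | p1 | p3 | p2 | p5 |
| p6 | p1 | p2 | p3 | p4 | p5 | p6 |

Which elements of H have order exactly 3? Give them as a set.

{p2, p5}

Identity is p6. Compute the order of each non-identity element by repeated multiplication:
  p1: p1 → p6  (order 2)
  p2: p2 → p5 → p6  (order 3)
  p3: p3 → p6  (order 2)
  p4: p4 → p6  (order 2)
  p5: p5 → p2 → p6  (order 3)
Elements of order 3: {p2, p5}.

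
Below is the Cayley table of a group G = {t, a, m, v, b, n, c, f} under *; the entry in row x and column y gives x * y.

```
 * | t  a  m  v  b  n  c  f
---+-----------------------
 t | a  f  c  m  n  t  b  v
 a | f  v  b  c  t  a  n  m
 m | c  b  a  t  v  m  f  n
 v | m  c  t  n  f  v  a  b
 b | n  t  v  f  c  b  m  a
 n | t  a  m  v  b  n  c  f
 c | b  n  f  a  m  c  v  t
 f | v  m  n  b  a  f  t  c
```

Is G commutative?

Check whether the table is symmetric across its main diagonal.
Every entry (row x, col y) equals the entry (row y, col x), so G is abelian.
(In fact G ≅ the cyclic group Z_8.)

Yes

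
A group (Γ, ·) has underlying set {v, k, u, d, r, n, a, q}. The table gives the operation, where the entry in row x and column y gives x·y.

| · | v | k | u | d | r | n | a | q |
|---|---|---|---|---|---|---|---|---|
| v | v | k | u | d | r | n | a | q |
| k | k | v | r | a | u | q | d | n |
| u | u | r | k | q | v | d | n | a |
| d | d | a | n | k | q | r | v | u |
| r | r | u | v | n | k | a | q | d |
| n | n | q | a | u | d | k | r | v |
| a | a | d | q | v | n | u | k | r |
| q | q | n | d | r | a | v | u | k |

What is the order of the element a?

The identity element is v (its row matches the header).
a^1 = a
a^2 = a·a = k
a^3 = k·a = d
a^4 = d·a = v
The first power of a equal to the identity is a^4, so ord(a) = 4.

4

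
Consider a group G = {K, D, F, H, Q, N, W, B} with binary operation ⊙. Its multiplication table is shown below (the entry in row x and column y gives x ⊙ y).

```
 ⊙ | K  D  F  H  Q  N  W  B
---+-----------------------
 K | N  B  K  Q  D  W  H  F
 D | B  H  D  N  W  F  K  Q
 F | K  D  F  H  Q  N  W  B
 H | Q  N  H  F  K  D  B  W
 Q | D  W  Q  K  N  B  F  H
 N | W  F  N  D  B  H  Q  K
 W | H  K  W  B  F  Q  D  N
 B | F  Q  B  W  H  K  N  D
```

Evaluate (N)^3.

D

N^1 = N
N^2 = N ⊙ N = H
N^3 = H ⊙ N = D
(Structurally, G here is isomorphic to the cyclic group Z_8.)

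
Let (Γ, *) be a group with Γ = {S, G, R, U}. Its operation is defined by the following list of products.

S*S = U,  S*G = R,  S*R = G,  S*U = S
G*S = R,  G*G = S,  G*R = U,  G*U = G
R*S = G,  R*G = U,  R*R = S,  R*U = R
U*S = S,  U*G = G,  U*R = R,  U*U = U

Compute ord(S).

2

The identity element is U (its row matches the header).
S^1 = S
S^2 = S * S = U
The first power of S equal to the identity is S^2, so ord(S) = 2.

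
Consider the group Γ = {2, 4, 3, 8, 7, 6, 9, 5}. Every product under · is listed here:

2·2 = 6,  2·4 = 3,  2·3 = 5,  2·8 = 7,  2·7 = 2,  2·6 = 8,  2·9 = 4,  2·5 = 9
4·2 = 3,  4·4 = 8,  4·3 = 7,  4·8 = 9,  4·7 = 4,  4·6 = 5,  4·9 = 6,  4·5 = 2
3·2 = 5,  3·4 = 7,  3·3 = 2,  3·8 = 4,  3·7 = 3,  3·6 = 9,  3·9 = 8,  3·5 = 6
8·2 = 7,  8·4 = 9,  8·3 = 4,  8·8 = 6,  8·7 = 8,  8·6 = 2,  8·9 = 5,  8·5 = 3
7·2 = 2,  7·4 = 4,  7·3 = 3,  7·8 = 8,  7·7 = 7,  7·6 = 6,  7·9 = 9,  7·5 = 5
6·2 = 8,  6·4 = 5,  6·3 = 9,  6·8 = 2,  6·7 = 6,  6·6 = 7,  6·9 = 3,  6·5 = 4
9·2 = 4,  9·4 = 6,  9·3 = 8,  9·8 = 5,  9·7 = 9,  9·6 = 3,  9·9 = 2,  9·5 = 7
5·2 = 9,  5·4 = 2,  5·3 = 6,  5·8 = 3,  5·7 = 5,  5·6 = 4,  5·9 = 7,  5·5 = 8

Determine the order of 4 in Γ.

The identity element is 7 (its row matches the header).
4^1 = 4
4^2 = 4·4 = 8
4^3 = 8·4 = 9
4^4 = 9·4 = 6
4^5 = 6·4 = 5
4^6 = 5·4 = 2
4^7 = 2·4 = 3
4^8 = 3·4 = 7
The first power of 4 equal to the identity is 4^8, so ord(4) = 8.
(Structurally, Γ here is isomorphic to the cyclic group Z_8.)

8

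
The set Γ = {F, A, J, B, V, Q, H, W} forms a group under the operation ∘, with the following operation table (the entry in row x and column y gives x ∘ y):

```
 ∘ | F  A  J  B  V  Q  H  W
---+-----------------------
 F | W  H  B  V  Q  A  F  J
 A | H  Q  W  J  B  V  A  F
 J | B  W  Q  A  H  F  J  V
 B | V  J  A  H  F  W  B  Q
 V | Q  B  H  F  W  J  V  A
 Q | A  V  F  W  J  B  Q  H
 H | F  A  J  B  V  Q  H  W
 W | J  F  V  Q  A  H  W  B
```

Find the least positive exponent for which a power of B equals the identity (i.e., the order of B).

The identity element is H (its row matches the header).
B^1 = B
B^2 = B ∘ B = H
The first power of B equal to the identity is B^2, so ord(B) = 2.

2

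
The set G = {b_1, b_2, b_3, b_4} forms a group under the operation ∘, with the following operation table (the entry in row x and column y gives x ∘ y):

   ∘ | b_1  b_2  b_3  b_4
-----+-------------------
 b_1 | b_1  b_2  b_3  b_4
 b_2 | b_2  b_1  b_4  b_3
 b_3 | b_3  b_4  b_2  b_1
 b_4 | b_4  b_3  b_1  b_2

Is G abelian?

Check whether the table is symmetric across its main diagonal.
Every entry (row x, col y) equals the entry (row y, col x), so G is abelian.

Yes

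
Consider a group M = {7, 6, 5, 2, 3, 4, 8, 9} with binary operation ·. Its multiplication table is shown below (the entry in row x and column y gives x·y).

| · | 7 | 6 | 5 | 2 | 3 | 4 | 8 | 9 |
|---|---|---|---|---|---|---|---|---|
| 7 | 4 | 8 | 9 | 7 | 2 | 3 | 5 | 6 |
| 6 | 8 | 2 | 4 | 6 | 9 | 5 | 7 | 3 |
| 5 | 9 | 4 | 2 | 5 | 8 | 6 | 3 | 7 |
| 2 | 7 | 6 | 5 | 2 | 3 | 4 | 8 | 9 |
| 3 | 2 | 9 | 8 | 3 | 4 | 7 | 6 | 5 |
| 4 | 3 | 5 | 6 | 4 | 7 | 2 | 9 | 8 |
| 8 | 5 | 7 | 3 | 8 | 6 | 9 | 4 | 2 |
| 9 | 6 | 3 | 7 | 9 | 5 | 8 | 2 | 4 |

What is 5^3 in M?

5^1 = 5
5^2 = 5·5 = 2
5^3 = 2·5 = 5

5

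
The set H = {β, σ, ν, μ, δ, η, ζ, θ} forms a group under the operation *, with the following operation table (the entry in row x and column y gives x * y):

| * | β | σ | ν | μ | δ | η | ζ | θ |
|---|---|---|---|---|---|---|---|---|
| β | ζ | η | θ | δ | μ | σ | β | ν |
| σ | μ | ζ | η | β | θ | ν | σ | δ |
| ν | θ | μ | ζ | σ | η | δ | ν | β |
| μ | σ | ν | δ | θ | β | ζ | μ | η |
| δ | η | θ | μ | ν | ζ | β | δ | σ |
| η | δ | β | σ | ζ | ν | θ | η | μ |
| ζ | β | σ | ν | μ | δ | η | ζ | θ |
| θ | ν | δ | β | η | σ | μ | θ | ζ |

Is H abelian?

η * δ = ν but δ * η = β.
Since η and δ do not commute, H is not abelian.

No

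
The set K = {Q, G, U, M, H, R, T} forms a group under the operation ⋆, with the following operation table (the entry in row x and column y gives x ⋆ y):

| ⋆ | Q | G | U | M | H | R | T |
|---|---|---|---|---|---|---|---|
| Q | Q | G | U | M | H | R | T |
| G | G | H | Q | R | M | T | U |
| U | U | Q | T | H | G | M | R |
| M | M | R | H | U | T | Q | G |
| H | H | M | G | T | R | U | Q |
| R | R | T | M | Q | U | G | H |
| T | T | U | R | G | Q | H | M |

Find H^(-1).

First locate the identity: row Q matches the header, so Q is the identity.
Scan row H for Q: H ⋆ T = Q. Hence H^(-1) = T.

T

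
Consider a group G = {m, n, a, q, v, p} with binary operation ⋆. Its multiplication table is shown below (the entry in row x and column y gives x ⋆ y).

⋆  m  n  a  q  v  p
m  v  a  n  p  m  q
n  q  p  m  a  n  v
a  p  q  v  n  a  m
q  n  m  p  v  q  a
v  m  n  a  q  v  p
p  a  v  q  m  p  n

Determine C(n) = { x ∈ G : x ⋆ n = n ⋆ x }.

Compare row n with column n entry by entry.
p ⋆ n = v = n ⋆ p, so p commutes with n.
q ⋆ n = m but n ⋆ q = a, so q does not.
Collecting the elements that commute with n: C(n) = {n, p, v}.
(Structurally, G here is isomorphic to the symmetric group S_3.)

{n, p, v}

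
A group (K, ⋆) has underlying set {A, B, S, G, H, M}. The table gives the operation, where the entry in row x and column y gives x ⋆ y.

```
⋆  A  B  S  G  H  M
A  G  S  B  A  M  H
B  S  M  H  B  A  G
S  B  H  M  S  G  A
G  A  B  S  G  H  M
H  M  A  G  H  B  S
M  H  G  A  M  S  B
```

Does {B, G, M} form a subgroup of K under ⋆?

Yes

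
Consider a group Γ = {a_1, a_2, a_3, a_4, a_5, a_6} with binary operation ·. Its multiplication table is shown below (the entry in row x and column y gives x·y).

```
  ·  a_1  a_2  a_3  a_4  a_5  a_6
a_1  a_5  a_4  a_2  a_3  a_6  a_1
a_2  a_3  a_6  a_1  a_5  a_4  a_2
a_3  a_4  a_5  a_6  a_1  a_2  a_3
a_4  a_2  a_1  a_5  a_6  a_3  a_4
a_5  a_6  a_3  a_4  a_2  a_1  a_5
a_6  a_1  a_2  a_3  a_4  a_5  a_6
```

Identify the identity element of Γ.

The identity e satisfies e·x = x for all x, so its row in the table reproduces the column headers.
Row a_6 reads: a_1, a_2, a_3, a_4, a_5, a_6 — exactly the header order. So a_6 is the identity.

a_6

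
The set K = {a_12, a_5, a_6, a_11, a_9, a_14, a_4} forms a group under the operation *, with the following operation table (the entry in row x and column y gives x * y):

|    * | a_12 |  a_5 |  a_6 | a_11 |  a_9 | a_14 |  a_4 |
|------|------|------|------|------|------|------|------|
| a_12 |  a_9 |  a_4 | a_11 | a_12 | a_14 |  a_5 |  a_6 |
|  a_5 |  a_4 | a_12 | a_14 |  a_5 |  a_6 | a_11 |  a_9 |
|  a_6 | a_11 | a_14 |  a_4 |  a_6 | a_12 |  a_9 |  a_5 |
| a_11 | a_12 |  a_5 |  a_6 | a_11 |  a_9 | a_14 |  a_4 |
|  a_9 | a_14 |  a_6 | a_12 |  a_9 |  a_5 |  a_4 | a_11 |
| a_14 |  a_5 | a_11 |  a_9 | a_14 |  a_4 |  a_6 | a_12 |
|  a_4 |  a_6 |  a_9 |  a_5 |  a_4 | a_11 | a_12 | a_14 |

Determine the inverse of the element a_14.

First locate the identity: row a_11 matches the header, so a_11 is the identity.
Scan row a_14 for a_11: a_14 * a_5 = a_11. Hence a_14^(-1) = a_5.

a_5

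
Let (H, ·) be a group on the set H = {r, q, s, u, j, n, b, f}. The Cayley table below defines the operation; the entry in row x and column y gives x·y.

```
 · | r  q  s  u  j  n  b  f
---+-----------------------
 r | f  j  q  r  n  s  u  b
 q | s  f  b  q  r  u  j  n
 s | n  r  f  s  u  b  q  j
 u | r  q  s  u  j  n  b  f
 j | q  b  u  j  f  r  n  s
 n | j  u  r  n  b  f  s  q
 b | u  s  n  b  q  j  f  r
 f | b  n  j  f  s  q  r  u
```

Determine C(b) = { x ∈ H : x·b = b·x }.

{b, f, r, u}

Compare row b with column b entry by entry.
f·b = r = b·f, so f commutes with b.
n·b = s but b·n = j, so n does not.
Collecting the elements that commute with b: C(b) = {b, f, r, u}.
(Structurally, H here is isomorphic to the quaternion group Q_8.)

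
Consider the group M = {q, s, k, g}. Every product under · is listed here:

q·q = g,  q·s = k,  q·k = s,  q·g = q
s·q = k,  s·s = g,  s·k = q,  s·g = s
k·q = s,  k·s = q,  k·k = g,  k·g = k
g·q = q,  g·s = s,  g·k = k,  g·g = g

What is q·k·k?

q·k = s
s·k = q
(Structurally, M here is isomorphic to the Klein four-group V_4.)

q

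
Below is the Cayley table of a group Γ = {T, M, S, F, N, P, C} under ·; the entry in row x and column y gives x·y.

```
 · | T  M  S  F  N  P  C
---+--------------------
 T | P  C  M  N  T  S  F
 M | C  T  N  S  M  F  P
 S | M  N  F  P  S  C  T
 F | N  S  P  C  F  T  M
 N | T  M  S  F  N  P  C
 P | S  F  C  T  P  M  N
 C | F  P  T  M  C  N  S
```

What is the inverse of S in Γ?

First locate the identity: row N matches the header, so N is the identity.
Scan row S for N: S·M = N. Hence S^(-1) = M.

M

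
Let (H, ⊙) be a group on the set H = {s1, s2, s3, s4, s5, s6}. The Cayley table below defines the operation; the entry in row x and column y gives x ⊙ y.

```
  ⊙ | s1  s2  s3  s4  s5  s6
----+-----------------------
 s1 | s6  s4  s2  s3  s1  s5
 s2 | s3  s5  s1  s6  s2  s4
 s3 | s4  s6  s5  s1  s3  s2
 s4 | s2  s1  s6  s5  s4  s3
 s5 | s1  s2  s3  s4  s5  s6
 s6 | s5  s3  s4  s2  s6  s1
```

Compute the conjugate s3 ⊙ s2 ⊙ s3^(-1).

s4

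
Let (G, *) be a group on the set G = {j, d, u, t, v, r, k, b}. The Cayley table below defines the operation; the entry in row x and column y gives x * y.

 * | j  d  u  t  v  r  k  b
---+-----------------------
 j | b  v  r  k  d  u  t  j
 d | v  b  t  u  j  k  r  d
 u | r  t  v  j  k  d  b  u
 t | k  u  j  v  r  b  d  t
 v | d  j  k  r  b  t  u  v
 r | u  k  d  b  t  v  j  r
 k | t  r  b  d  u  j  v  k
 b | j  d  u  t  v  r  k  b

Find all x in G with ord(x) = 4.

{k, r, t, u}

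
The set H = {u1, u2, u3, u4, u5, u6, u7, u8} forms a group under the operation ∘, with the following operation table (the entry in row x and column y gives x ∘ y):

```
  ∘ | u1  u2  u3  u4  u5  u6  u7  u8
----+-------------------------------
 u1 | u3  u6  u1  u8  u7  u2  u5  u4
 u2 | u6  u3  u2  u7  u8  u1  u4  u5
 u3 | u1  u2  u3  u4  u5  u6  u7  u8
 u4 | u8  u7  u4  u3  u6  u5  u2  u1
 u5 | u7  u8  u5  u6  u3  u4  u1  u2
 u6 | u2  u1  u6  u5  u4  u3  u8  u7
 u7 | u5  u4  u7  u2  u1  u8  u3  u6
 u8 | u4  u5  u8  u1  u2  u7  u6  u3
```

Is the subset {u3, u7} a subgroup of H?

{u3, u7} contains the identity u3.
Checking products: every product of two elements of {u3, u7} (read from the table) lies in {u3, u7}, so the set is closed.
In a finite group, a nonempty closed subset is a subgroup. So {u3, u7} ≤ H.
(Structurally, H here is isomorphic to the elementary abelian group (Z_2)^3.)

Yes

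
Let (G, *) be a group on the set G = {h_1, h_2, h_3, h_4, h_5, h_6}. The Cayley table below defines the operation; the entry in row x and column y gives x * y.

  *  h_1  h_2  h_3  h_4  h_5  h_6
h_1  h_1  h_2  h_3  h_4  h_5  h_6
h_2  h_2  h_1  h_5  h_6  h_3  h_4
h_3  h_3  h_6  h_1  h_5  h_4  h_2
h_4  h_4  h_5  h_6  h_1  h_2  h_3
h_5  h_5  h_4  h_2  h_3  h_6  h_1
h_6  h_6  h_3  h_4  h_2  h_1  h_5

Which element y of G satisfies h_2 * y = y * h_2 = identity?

First locate the identity: row h_1 matches the header, so h_1 is the identity.
Scan row h_2 for h_1: h_2 * h_2 = h_1. Hence h_2^(-1) = h_2.

h_2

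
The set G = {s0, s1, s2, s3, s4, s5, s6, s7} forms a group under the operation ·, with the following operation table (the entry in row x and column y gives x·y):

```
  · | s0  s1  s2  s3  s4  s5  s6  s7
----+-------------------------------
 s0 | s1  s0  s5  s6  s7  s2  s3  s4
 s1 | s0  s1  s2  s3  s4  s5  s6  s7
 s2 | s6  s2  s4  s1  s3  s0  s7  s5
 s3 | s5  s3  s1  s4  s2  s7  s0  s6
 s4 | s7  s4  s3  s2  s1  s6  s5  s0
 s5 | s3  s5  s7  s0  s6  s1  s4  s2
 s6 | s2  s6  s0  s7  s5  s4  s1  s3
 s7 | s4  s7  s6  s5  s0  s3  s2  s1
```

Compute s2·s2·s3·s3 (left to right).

s1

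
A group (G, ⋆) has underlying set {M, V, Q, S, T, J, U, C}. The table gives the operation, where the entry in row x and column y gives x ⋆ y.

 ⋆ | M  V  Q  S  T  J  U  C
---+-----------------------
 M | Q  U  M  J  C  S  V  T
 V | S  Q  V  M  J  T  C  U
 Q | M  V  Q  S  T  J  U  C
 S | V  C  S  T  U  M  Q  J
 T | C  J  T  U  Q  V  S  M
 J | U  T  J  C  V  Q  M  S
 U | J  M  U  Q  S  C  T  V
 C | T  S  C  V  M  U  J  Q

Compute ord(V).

The identity element is Q (its row matches the header).
V^1 = V
V^2 = V ⋆ V = Q
The first power of V equal to the identity is V^2, so ord(V) = 2.

2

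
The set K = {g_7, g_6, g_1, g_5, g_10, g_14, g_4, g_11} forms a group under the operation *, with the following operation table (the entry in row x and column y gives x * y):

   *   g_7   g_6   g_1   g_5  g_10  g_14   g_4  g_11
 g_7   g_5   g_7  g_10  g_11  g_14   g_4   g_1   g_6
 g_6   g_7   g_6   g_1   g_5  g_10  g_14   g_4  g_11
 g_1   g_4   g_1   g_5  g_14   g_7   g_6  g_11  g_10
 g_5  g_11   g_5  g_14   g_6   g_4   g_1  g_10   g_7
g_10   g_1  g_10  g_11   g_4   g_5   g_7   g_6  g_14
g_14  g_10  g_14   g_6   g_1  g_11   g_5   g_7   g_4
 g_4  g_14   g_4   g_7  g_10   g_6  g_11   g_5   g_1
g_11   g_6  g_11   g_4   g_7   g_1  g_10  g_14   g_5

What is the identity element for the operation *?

The identity e satisfies e * x = x for all x, so its row in the table reproduces the column headers.
Row g_6 reads: g_7, g_6, g_1, g_5, g_10, g_14, g_4, g_11 — exactly the header order. So g_6 is the identity.

g_6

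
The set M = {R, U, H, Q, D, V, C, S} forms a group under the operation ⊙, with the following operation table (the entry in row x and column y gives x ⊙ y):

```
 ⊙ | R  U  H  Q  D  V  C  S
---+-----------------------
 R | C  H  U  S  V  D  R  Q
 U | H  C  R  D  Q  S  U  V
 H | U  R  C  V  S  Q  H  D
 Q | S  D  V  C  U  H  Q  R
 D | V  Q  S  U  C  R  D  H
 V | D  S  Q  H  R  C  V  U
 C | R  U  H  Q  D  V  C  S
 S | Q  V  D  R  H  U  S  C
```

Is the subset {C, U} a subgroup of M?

Yes

{C, U} contains the identity C.
Checking products: every product of two elements of {C, U} (read from the table) lies in {C, U}, so the set is closed.
In a finite group, a nonempty closed subset is a subgroup. So {C, U} ≤ M.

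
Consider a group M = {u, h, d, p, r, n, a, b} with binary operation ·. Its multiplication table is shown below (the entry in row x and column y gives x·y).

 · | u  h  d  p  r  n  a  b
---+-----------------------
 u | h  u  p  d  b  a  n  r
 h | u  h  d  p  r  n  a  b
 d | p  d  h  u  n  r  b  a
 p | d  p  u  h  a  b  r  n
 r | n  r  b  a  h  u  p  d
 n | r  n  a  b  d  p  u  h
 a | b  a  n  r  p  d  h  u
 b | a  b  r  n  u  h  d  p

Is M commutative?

b·d = r but d·b = a.
Since b and d do not commute, M is not abelian.

No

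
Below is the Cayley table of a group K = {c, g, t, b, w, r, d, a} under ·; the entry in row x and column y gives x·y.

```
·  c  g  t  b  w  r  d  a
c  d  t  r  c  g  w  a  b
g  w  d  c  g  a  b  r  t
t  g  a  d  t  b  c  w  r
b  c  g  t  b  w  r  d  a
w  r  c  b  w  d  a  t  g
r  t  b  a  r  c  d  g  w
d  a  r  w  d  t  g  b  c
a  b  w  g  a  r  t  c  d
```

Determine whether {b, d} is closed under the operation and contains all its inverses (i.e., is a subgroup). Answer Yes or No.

Yes

{b, d} contains the identity b.
Checking products: every product of two elements of {b, d} (read from the table) lies in {b, d}, so the set is closed.
In a finite group, a nonempty closed subset is a subgroup. So {b, d} ≤ K.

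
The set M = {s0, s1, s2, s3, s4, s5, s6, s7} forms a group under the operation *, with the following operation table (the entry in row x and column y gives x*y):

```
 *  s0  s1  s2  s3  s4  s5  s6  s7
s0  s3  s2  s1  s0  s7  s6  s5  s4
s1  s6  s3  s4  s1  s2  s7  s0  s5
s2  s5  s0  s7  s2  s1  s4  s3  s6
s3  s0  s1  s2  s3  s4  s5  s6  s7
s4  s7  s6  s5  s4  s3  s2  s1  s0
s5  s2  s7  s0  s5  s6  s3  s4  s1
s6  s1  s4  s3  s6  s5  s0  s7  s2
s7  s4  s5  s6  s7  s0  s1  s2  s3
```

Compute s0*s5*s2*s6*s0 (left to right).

s0*s5 = s6
s6*s2 = s3
s3*s6 = s6
s6*s0 = s1

s1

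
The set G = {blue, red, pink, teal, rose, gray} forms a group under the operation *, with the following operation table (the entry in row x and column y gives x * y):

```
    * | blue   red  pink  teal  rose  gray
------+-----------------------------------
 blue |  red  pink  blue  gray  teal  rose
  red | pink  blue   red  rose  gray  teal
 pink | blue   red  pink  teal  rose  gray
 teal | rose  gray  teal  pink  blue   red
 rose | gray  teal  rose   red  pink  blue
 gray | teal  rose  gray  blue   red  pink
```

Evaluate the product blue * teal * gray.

blue * teal = gray
gray * gray = pink

pink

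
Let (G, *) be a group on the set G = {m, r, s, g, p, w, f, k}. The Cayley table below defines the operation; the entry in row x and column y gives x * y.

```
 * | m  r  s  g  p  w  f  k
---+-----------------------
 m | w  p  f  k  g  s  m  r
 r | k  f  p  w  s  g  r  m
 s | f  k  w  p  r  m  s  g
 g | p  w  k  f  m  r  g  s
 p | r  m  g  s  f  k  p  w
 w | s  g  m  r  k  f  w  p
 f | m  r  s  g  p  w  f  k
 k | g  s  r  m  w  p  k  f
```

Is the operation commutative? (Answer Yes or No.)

No

m * g = k but g * m = p.
Since m and g do not commute, G is not abelian.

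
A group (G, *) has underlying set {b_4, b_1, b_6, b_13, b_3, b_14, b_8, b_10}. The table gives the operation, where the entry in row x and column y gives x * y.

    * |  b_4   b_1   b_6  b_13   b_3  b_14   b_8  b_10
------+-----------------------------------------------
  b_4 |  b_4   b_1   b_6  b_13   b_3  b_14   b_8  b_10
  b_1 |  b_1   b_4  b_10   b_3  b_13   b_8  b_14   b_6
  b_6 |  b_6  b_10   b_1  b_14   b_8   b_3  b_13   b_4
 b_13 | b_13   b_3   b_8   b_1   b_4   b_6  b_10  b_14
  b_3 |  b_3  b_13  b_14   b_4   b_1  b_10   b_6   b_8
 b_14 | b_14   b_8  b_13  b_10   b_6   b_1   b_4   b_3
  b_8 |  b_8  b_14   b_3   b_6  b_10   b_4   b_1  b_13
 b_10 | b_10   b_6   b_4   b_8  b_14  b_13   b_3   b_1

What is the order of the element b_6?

4

The identity element is b_4 (its row matches the header).
b_6^1 = b_6
b_6^2 = b_6 * b_6 = b_1
b_6^3 = b_1 * b_6 = b_10
b_6^4 = b_10 * b_6 = b_4
The first power of b_6 equal to the identity is b_6^4, so ord(b_6) = 4.
(Structurally, G here is isomorphic to the quaternion group Q_8.)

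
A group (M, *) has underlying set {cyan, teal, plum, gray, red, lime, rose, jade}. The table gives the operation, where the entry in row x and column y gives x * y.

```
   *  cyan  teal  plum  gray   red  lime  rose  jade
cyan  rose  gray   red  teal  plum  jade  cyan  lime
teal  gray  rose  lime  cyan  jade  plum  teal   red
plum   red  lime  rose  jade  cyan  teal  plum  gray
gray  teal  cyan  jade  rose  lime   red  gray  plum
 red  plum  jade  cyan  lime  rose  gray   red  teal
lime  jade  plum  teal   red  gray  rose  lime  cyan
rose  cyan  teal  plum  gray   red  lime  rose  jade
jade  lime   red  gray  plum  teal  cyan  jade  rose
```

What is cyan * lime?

jade

Read row cyan, column lime: cyan * lime = jade.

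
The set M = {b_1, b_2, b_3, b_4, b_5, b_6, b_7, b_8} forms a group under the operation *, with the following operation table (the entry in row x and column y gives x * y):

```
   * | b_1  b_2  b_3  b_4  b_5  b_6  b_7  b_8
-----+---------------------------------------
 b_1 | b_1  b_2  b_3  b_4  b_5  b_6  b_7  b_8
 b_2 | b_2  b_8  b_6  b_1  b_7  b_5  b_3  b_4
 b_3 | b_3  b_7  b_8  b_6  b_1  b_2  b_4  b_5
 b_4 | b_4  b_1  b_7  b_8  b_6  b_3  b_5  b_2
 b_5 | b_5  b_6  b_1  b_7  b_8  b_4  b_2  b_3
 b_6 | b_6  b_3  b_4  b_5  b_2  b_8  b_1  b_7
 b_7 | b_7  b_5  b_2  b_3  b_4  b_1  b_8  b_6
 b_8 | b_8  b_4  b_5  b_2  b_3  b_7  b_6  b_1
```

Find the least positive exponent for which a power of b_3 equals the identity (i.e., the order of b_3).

The identity element is b_1 (its row matches the header).
b_3^1 = b_3
b_3^2 = b_3 * b_3 = b_8
b_3^3 = b_8 * b_3 = b_5
b_3^4 = b_5 * b_3 = b_1
The first power of b_3 equal to the identity is b_3^4, so ord(b_3) = 4.
(Structurally, M here is isomorphic to the quaternion group Q_8.)

4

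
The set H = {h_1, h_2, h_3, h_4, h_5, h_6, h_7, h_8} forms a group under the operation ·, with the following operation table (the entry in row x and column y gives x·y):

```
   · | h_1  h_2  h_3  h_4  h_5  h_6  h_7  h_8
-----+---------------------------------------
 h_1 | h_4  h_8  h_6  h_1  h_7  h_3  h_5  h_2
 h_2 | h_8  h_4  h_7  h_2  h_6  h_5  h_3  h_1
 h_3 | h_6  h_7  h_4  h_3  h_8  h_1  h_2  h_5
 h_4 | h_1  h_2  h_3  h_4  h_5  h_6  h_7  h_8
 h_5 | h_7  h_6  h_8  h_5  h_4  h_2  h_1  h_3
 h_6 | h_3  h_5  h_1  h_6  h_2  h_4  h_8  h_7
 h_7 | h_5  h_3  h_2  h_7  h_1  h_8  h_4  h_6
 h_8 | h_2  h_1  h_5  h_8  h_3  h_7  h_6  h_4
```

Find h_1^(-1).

First locate the identity: row h_4 matches the header, so h_4 is the identity.
Scan row h_1 for h_4: h_1·h_1 = h_4. Hence h_1^(-1) = h_1.

h_1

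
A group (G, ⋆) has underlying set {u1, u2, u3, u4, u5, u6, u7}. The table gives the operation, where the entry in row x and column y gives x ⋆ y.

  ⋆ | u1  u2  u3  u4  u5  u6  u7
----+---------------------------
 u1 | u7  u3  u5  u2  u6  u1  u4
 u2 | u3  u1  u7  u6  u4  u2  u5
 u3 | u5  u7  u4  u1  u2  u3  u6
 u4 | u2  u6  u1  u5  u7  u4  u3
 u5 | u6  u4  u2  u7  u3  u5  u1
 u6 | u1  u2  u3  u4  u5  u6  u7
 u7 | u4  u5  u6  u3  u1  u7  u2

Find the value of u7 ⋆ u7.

u2

Read row u7, column u7: u7 ⋆ u7 = u2.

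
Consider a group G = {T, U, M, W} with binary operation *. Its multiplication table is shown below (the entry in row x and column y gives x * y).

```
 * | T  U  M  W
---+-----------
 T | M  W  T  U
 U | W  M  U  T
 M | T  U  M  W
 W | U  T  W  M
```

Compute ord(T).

2

The identity element is M (its row matches the header).
T^1 = T
T^2 = T * T = M
The first power of T equal to the identity is T^2, so ord(T) = 2.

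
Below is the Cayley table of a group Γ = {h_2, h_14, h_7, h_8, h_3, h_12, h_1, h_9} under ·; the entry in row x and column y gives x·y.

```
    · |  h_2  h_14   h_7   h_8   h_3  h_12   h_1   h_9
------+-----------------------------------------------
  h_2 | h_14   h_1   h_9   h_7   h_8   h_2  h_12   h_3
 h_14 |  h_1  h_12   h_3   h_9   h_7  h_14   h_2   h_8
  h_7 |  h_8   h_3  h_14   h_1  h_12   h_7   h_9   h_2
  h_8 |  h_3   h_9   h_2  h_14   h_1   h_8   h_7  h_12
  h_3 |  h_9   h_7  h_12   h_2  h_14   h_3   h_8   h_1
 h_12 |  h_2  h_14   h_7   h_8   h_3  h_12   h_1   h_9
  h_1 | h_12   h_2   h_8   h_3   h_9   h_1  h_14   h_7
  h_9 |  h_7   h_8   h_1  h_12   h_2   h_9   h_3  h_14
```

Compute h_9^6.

h_14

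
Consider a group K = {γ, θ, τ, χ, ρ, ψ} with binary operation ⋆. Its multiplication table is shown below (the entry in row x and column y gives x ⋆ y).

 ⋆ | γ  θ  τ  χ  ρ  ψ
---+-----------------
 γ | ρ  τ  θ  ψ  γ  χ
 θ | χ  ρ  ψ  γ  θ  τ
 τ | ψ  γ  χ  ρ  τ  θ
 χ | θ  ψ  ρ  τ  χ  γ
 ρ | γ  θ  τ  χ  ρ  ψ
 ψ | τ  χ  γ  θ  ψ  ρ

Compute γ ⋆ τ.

Read row γ, column τ: γ ⋆ τ = θ.

θ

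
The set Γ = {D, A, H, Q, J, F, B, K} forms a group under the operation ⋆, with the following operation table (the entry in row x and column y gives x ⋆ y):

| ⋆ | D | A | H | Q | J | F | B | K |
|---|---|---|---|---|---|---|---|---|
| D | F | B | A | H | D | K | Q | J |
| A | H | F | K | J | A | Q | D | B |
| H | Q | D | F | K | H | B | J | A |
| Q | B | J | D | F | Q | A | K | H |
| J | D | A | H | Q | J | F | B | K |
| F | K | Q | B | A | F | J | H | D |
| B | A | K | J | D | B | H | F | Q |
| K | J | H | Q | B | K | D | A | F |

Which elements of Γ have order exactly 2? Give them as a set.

Identity is J. Compute the order of each non-identity element by repeated multiplication:
  D: D → F → K → J  (order 4)
  A: A → F → Q → J  (order 4)
  H: H → F → B → J  (order 4)
  Q: Q → F → A → J  (order 4)
  F: F → J  (order 2)
  B: B → F → H → J  (order 4)
  K: K → F → D → J  (order 4)
Elements of order 2: {F}.

{F}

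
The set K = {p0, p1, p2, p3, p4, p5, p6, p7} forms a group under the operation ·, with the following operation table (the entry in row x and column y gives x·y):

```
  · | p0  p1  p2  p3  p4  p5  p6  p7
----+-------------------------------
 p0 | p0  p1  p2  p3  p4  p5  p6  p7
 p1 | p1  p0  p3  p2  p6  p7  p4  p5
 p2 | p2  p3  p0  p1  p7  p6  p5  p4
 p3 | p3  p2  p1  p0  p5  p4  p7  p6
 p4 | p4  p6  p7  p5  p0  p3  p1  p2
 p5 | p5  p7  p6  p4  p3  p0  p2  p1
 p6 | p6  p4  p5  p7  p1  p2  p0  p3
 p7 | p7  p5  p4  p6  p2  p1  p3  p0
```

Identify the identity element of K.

The identity e satisfies e·x = x for all x, so its row in the table reproduces the column headers.
Row p0 reads: p0, p1, p2, p3, p4, p5, p6, p7 — exactly the header order. So p0 is the identity.

p0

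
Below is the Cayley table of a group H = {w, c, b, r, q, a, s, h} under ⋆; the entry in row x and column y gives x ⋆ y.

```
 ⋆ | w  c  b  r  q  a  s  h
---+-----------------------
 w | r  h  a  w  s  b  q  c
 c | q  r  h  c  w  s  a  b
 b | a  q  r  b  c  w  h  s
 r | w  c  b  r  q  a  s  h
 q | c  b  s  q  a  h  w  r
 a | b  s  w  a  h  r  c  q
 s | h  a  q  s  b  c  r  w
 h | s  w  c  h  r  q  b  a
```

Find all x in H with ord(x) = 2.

Identity is r. Compute the order of each non-identity element by repeated multiplication:
  w: w → r  (order 2)
  c: c → r  (order 2)
  b: b → r  (order 2)
  q: q → a → h → r  (order 4)
  a: a → r  (order 2)
  s: s → r  (order 2)
  h: h → a → q → r  (order 4)
Elements of order 2: {a, b, c, s, w}.

{a, b, c, s, w}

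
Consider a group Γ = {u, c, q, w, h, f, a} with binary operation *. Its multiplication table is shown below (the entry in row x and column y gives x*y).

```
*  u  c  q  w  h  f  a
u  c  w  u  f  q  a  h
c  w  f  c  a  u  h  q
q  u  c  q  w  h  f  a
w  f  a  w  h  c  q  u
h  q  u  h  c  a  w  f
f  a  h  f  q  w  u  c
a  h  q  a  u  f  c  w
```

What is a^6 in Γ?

a^1 = a
a^2 = a*a = w
a^3 = w*a = u
a^4 = u*a = h
a^5 = h*a = f
a^6 = f*a = c

c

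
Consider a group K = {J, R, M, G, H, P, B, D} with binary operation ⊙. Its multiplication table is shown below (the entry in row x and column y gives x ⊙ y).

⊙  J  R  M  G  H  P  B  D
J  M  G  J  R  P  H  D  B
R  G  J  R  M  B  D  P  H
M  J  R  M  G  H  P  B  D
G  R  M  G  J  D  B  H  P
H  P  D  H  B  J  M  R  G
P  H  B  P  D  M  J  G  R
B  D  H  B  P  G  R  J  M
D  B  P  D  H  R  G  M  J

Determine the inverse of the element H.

First locate the identity: row M matches the header, so M is the identity.
Scan row H for M: H ⊙ P = M. Hence H^(-1) = P.

P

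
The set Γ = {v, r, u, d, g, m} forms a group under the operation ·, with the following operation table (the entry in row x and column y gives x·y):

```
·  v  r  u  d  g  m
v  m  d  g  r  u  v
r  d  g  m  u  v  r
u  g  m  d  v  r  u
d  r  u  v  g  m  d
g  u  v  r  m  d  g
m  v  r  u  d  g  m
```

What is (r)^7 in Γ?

r^1 = r
r^2 = r·r = g
r^3 = g·r = v
r^4 = v·r = d
r^5 = d·r = u
r^6 = u·r = m
r^7 = m·r = r

r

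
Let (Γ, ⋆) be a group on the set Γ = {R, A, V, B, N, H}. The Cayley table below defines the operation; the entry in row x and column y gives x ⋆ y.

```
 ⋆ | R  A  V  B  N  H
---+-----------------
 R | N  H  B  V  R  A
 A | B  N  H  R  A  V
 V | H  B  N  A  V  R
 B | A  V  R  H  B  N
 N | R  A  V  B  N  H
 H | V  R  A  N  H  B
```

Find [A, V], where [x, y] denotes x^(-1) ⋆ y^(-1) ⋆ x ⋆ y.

Identity is N; from the table A^(-1) = A and V^(-1) = V.
A ⋆ V = H
H ⋆ A = R
R ⋆ V = B

B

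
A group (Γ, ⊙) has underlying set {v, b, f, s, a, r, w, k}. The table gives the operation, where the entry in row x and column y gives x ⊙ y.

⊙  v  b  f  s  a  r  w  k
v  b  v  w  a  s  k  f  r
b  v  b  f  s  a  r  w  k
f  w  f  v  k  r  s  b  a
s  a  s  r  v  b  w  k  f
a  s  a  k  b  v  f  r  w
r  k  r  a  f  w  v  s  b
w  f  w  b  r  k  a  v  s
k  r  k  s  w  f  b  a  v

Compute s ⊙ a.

Read row s, column a: s ⊙ a = b.

b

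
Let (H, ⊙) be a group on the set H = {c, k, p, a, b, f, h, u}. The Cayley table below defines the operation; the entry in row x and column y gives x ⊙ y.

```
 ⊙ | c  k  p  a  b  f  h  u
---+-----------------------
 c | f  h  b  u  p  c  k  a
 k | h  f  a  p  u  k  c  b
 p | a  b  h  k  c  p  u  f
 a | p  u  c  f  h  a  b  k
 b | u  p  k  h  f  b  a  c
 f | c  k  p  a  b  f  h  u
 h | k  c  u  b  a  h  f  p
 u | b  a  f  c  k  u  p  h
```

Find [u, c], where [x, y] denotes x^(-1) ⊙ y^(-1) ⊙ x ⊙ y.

h

Identity is f; from the table u^(-1) = p and c^(-1) = c.
p ⊙ c = a
a ⊙ u = k
k ⊙ c = h
(Structurally, H here is isomorphic to the dihedral group D_4.)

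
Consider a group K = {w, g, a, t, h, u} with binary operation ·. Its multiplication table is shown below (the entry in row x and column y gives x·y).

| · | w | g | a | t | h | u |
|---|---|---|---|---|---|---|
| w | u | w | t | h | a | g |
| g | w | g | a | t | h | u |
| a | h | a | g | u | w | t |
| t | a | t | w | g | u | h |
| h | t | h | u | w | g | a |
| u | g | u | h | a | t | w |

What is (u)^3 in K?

u^1 = u
u^2 = u·u = w
u^3 = w·u = g

g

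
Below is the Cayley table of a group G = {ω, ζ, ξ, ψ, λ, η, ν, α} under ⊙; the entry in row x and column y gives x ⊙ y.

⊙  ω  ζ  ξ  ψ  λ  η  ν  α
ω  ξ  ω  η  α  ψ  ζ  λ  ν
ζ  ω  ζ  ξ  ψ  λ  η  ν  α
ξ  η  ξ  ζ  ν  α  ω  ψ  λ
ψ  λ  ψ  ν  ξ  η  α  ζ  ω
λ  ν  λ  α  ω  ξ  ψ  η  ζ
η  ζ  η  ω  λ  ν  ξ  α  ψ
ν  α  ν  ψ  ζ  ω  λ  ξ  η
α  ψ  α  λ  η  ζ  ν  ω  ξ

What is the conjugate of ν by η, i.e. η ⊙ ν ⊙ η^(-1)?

ψ

The identity is ζ. In row η, the entry ζ sits in column ω, so η^(-1) = ω.
η ⊙ ν = α
α ⊙ ω = ψ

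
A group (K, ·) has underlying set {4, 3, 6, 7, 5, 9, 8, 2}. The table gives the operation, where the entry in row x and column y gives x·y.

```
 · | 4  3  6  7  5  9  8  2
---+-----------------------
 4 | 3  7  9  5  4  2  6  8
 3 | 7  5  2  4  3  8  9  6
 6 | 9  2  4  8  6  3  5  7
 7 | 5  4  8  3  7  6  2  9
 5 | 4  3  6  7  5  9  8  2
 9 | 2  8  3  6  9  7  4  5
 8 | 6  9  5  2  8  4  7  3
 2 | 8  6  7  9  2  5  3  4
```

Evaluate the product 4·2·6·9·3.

4·2 = 8
8·6 = 5
5·9 = 9
9·3 = 8

8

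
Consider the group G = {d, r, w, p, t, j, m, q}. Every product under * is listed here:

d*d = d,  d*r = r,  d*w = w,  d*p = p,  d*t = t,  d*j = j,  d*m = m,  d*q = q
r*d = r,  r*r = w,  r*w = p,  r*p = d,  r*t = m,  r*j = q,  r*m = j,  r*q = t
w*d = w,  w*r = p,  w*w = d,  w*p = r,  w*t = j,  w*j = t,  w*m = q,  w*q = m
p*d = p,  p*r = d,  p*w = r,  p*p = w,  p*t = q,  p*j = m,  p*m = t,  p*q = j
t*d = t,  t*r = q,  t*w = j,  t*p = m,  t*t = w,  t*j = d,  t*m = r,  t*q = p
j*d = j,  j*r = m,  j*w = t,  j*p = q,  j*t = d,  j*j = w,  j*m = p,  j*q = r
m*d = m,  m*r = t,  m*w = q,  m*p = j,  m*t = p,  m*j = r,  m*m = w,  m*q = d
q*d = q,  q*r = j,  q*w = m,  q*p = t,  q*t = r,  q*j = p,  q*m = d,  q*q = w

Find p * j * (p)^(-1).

t

The identity is d. In row p, the entry d sits in column r, so p^(-1) = r.
p * j = m
m * r = t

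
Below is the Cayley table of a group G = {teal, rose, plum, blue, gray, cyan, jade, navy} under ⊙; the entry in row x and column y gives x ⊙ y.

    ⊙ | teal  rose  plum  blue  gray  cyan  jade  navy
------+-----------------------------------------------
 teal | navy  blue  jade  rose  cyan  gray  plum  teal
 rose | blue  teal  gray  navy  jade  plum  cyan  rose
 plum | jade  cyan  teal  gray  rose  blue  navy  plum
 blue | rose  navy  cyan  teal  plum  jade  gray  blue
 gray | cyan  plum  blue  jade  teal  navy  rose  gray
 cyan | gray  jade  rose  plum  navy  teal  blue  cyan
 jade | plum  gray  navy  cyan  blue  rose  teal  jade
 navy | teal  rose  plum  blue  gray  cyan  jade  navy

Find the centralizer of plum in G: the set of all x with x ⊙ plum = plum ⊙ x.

{jade, navy, plum, teal}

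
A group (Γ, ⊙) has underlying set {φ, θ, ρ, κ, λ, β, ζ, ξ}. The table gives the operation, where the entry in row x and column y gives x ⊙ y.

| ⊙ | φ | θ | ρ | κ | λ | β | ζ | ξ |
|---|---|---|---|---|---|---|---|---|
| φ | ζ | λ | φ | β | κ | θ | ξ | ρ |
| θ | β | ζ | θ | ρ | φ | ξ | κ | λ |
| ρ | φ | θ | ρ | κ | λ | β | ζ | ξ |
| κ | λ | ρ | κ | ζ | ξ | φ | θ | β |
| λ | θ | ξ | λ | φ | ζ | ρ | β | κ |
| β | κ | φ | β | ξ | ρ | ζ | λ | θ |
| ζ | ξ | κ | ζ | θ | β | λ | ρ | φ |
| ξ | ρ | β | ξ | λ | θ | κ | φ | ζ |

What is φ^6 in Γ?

φ^1 = φ
φ^2 = φ ⊙ φ = ζ
φ^3 = ζ ⊙ φ = ξ
φ^4 = ξ ⊙ φ = ρ
φ^5 = ρ ⊙ φ = φ
φ^6 = φ ⊙ φ = ζ

ζ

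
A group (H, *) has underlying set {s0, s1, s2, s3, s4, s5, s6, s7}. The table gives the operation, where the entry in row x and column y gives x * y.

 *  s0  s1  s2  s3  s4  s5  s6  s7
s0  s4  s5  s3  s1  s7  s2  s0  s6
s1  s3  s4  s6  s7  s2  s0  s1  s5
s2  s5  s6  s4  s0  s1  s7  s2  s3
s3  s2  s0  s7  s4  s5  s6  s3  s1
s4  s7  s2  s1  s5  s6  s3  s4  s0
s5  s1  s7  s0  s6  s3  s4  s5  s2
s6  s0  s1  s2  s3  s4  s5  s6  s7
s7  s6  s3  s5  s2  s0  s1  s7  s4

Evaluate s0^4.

s0^1 = s0
s0^2 = s0 * s0 = s4
s0^3 = s4 * s0 = s7
s0^4 = s7 * s0 = s6

s6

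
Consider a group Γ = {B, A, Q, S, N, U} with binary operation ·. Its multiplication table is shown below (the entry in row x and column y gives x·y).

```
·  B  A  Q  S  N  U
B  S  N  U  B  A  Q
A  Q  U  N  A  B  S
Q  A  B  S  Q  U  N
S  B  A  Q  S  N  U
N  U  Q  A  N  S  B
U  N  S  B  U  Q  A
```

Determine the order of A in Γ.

3

The identity element is S (its row matches the header).
A^1 = A
A^2 = A·A = U
A^3 = U·A = S
The first power of A equal to the identity is A^3, so ord(A) = 3.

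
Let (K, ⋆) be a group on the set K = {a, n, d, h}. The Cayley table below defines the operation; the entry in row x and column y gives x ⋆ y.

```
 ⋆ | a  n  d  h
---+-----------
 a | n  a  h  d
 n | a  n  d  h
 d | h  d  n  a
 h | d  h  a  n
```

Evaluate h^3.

h^1 = h
h^2 = h ⋆ h = n
h^3 = n ⋆ h = h

h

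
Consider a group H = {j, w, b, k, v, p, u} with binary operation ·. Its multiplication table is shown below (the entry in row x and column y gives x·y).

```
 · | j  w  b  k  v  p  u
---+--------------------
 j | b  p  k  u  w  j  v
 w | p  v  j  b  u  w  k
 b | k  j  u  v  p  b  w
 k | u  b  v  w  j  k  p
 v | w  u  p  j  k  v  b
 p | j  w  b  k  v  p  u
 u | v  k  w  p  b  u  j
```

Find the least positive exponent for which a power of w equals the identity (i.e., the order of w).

The identity element is p (its row matches the header).
w^1 = w
w^2 = w·w = v
w^3 = v·w = u
w^4 = u·w = k
w^5 = k·w = b
w^6 = b·w = j
w^7 = j·w = p
The first power of w equal to the identity is w^7, so ord(w) = 7.

7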